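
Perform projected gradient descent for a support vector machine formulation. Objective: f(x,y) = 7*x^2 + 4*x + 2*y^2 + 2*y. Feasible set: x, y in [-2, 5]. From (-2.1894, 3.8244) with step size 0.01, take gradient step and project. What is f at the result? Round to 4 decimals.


Step 1: Compute gradient at (-2.1894, 3.8244).
grad_x = 2*7*-2.1894 + 4 = -26.6516
grad_y = 2*2*3.8244 + 2 = 17.2976
Step 2: Gradient step.
x_raw = -2.1894 - 0.01*-26.6516 = -1.9229
y_raw = 3.8244 - 0.01*17.2976 = 3.6514
Step 3: Project onto [-2, 5].
x_proj = clip(-1.9229) = -1.9229
y_proj = clip(3.6514) = 3.6514
Step 4: Evaluate f.
f(-1.9229, 3.6514) = 52.1595


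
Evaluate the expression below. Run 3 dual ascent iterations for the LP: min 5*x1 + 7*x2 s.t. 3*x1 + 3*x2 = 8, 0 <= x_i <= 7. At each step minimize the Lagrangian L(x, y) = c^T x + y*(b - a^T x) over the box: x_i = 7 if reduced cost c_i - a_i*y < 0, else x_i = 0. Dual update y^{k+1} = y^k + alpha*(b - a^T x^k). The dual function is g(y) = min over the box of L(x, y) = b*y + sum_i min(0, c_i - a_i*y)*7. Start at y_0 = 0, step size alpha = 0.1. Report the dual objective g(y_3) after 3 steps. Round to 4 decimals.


Dual ascent for LP: min 5*x1 + 7*x2, 3*x1 + 3*x2 = 8, 0 <= x_i <= 7
Step 1: y^k = 0.0, reduced costs: (5.0, 7.0)
  x^k = (0.0, 0.0), subgradient = b - a^T x = 8.0
  y^{k+1} = 0.0 + 0.1*8.0 = 0.8
Step 2: y^k = 0.8, reduced costs: (2.6, 4.6)
  x^k = (0.0, 0.0), subgradient = b - a^T x = 8.0
  y^{k+1} = 0.8 + 0.1*8.0 = 1.6
Step 3: y^k = 1.6, reduced costs: (0.2, 2.2)
  x^k = (0.0, 0.0), subgradient = b - a^T x = 8.0
  y^{k+1} = 1.6 + 0.1*8.0 = 2.4
Dual objective at y_3 = 2.4: reduced costs (-2.2, -0.2), box minimizer x = (7.0, 7.0)
g(y_3) = b*y + (c1 - a1*y)*x1 + (c2 - a2*y)*x2 = 8*2.4 + (-2.2)*7.0 + (-0.2)*7.0 = 19.2 - 15.4 - 1.4 = 2.4


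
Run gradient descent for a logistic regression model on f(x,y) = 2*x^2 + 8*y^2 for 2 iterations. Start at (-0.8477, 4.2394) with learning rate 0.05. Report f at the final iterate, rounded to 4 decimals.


Gradient descent on f(x,y) = 2*x^2 + 8*y^2.
Starting point: (-0.8477, 4.2394), alpha = 0.05
Step 1: grad_x = 2*2*-0.8477 = -3.3908, grad_y = 2*8*4.2394 = 67.8304
  x_1 = -0.8477 - 0.05*-3.3908 = -0.6782
  y_1 = 4.2394 - 0.05*67.8304 = 0.8479
Step 2: grad_x = 2*2*-0.6782 = -2.7126, grad_y = 2*8*0.8479 = 13.5661
  x_2 = -0.6782 - 0.05*-2.7126 = -0.5425
  y_2 = 0.8479 - 0.05*13.5661 = 0.1696
f(-0.5425, 0.1696) = 2*(-0.5425)^2 + 8*0.1696^2 = 0.8187


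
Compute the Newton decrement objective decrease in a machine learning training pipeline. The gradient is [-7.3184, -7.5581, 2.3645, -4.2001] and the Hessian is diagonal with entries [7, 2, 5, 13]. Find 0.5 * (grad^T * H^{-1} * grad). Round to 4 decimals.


Step 1: H is diagonal, so H^(-1) * g = [-1.0455, -3.7791, 0.4729, -0.3231].
Step 2: g^T H^(-1) g = sum_i g_i^2 / H_ii
  = (-7.3184)^2/7 + (-7.5581)^2/2 + (2.3645)^2/5 + (-4.2001)^2/13
  = 7.6513 + 28.5624 + 1.1182 + 1.357 = 38.6889
Step 3: Objective decrease = 0.5 * g^T H^(-1) g = 19.3444


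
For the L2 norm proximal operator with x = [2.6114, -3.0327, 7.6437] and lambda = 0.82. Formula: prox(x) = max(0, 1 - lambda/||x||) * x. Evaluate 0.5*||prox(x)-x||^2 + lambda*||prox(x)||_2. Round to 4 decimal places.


Step 1: Compute ||x||.
||x|| = 8.628
Step 2: Compute scaling factor.
scale = max(0, 1 - 0.82/8.628) = 0.905
Step 3: prox(x) = [2.3632, -2.7445, 6.9172]
||prox(x)|| = 7.808
Step 4: Proximal objective.
0.5*||prox-x||^2 = 0.3362
lambda*||prox|| = 6.4026
Total = 6.7388


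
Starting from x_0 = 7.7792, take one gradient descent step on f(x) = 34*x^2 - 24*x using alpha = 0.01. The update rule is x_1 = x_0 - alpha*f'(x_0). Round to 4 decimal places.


We compute the gradient at x_0 and apply the update.
f'(x) = 68*x - 24
f'(7.7792) = 68*7.7792 - 24 = 504.9856
x_1 = 7.7792 - 0.01*504.9856 = 2.7293


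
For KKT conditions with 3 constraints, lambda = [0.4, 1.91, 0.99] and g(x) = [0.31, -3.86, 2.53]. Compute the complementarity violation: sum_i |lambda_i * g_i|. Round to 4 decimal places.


KKT complementary slackness check:
lambda_1 * g_1 = 0.4 * 0.31 = 0.124
lambda_2 * g_2 = 1.91 * -3.86 = -7.3726
lambda_3 * g_3 = 0.99 * 2.53 = 2.5047
Total violation = 0.124 + 7.3726 + 2.5047 = 10.0013


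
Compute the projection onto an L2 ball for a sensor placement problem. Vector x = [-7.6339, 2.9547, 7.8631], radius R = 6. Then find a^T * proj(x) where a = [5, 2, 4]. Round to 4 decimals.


Step 1: Compute ||x|| (intermediates to 6 decimals).
||x|| = sqrt((-7.6339)^2 + 2.9547^2 + 7.8631^2) = 11.350552
Step 2: Project.
Since ||x|| > R, scale = R/||x|| = 6/11.350552 = 0.528609, proj(x) = scale * x
proj(x) = [-4.035348, 1.561881, 4.156505]
Step 3: Dot product.
a^T * proj(x) = 5*(-4.035348) + 2*1.561881 + 4*4.156505 = -0.427


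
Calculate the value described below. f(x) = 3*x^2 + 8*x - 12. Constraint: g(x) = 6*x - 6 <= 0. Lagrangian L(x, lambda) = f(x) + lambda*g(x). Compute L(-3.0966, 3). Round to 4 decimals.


Step 1: Evaluate f(x).
f(-3.0966) = 3*(-3.0966)^2 + 8*(-3.0966) - 12 = -8.006
Step 2: Evaluate g(x).
g(-3.0966) = 6*-3.0966 - 6 = -24.5796
Step 3: Compute Lagrangian.
L = -8.006 + 3*-24.5796 = -81.7448


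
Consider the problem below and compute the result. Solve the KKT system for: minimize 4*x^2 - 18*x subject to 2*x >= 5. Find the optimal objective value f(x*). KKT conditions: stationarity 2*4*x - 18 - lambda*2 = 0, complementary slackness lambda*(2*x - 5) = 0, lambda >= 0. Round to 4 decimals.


Step 1: Try lambda = 0 (constraint inactive).
x_unc = 18/(2*4) = 2.25
Check: 2*2.25 = 4.5 < 5 -- violated!
Step 2: Constraint must be active: 2*x = 5
x* = 5/2 = 2.5
lambda = (2*4*2.5 - 18)/2 = 1.0
Step 3: Compute optimal value.
f(x*) = 4*2.5^2 - 18*2.5 = -20.0


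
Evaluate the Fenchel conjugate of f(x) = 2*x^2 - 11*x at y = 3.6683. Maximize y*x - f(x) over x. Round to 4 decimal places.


f*(y) = sup_x {y*x - a*x^2 - b*x} = sup_x {(y-b)*x - a*x^2}
FOC: (y - b) - 2a*x = 0 => x* = (y - b)/(2a)
x* = (3.6683 + 11)/(2*2) = 3.6671
f*(3.6683) = (y-b)^2/(4a) = (3.6683 + 11)^2/(4*2)
= 215.159/8 = 26.8949


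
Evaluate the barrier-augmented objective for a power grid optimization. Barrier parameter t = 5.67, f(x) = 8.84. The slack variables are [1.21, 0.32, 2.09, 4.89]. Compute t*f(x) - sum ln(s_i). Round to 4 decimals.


Step 1: Compute log-barrier.
ln values: [0.1906, -1.1394, 0.7372, 1.5872]
phi = -(0.1906 - 1.1394 + 0.7372 + 1.5872) = -1.3755
Step 2: Compute augmented objective.
t*f(x) = 5.67*8.84 = 50.1228
Total = 50.1228 - 1.3755 = 48.7473


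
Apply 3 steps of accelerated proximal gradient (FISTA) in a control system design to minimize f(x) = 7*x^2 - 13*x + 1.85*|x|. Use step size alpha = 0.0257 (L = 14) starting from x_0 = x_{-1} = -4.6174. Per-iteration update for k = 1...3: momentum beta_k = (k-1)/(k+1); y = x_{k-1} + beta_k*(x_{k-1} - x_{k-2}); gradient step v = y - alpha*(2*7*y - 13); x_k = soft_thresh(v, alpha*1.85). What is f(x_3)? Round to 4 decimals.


FISTA on f(x) = 7*x^2 - 13*x + 1.85*|x|
L = 14, alpha = 0.0257
Iteration 1: beta = 0.0, y = -4.6174 + 0.0*(-4.6174 + 4.6174) = -4.6174
  grad(y) = -77.6436, v = y - alpha*grad = -2.622
  prox(v) = soft_thresh(-2.622, 0.0475) = -2.5744
Iteration 2: beta = 0.3333, y = -2.5744 + 0.3333*(-2.5744 + 4.6174) = -1.8934
  grad(y) = -39.5079, v = y - alpha*grad = -0.8781
  prox(v) = soft_thresh(-0.8781, 0.0475) = -0.8305
Iteration 3: beta = 0.5, y = -0.8305 + 0.5*(-0.8305 + 2.5744) = 0.0414
  grad(y) = -12.4201, v = y - alpha*grad = 0.3606
  prox(v) = soft_thresh(0.3606, 0.0475) = 0.3131
f(x_3) = 7*0.3131^2 - 13*0.3131 + 1.85*|0.3131| = -2.8047


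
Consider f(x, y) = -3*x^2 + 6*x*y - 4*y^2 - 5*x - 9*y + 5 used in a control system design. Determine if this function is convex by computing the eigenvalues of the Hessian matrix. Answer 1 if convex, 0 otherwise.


The Hessian of f(x,y) = -3*x^2 + 6*x*y - 4*y^2 - 5*x - 9*y + 5 is:
H = [[-6, 6], [6, -8]]
Trace = -6 - 8 = -14
Determinant = -6*-8 - (6)^2 = 12
Discriminant = (-14)^2 - 4*12 = 148.0
Eigenvalues: lambda_1 = -13.0828, lambda_2 = -0.9172
The function is not convex.

0


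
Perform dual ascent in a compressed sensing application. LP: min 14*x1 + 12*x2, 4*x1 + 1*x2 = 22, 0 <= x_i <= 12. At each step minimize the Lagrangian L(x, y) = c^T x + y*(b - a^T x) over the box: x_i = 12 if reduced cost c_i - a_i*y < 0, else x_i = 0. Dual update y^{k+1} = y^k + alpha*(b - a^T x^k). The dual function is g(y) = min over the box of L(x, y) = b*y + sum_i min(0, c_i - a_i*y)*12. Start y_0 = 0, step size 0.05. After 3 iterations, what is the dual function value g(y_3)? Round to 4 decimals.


Dual ascent for LP: min 14*x1 + 12*x2, 4*x1 + 1*x2 = 22, 0 <= x_i <= 12
Step 1: y^k = 0.0, reduced costs: (14.0, 12.0)
  x^k = (0.0, 0.0), subgradient = b - a^T x = 22.0
  y^{k+1} = 0.0 + 0.05*22.0 = 1.1
Step 2: y^k = 1.1, reduced costs: (9.6, 10.9)
  x^k = (0.0, 0.0), subgradient = b - a^T x = 22.0
  y^{k+1} = 1.1 + 0.05*22.0 = 2.2
Step 3: y^k = 2.2, reduced costs: (5.2, 9.8)
  x^k = (0.0, 0.0), subgradient = b - a^T x = 22.0
  y^{k+1} = 2.2 + 0.05*22.0 = 3.3
Dual objective at y_3 = 3.3: reduced costs (0.8, 8.7), box minimizer x = (0.0, 0.0)
g(y_3) = b*y + (c1 - a1*y)*x1 + (c2 - a2*y)*x2 = 22*3.3 + 0.8*0.0 + 8.7*0.0 = 72.6 + 0.0 + 0.0 = 72.6


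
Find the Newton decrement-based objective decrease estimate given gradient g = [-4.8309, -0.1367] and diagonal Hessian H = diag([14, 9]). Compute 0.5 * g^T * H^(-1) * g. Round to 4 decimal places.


Step 1: H is diagonal, so H^(-1) * g = [-0.3451, -0.0152].
Step 2: g^T H^(-1) g = sum_i g_i^2 / H_ii
  = (-4.8309)^2/14 + (-0.1367)^2/9
  = 1.667 + 0.0021 = 1.669
Step 3: Objective decrease = 0.5 * g^T H^(-1) g = 0.8345


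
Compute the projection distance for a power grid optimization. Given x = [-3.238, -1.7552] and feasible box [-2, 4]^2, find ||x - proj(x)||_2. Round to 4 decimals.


Project each component onto [-2, 4].
clip(-3.238) = -2.0, clip(-1.7552) = -1.7552
Projection = [-2.0, -1.7552]
Squared diffs: [1.5326, 0.0]
Distance = sqrt(1.5326) = 1.238


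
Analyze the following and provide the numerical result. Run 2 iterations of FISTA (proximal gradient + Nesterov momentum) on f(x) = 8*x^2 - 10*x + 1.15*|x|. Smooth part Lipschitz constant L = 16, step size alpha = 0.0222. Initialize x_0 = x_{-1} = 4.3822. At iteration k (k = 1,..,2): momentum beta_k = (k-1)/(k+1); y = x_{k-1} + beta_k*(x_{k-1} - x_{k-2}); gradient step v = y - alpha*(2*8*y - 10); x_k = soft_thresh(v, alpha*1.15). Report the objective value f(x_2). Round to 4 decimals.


FISTA on f(x) = 8*x^2 - 10*x + 1.15*|x|
L = 16, alpha = 0.0222
Iteration 1: beta = 0.0, y = 4.3822 + 0.0*(4.3822 - 4.3822) = 4.3822
  grad(y) = 60.1152, v = y - alpha*grad = 3.0476
  prox(v) = soft_thresh(3.0476, 0.0255) = 3.0221
Iteration 2: beta = 0.3333, y = 3.0221 + 0.3333*(3.0221 - 4.3822) = 2.5688
  grad(y) = 31.1, v = y - alpha*grad = 1.8783
  prox(v) = soft_thresh(1.8783, 0.0255) = 1.8528
f(x_2) = 8*1.8528^2 - 10*1.8528 + 1.15*|1.8528| = 11.0657


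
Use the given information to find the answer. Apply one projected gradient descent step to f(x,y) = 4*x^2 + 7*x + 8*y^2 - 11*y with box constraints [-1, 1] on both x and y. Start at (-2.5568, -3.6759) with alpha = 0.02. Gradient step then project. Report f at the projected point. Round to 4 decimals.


Step 1: Compute gradient at (-2.5568, -3.6759).
grad_x = 2*4*-2.5568 + 7 = -13.4544
grad_y = 2*8*-3.6759 - 11 = -69.8144
Step 2: Gradient step.
x_raw = -2.5568 - 0.02*-13.4544 = -2.2877
y_raw = -3.6759 - 0.02*-69.8144 = -2.2796
Step 3: Project onto [-1, 1].
x_proj = clip(-2.2877) = -1.0
y_proj = clip(-2.2796) = -1.0
Step 4: Evaluate f.
f(-1.0, -1.0) = 16.0


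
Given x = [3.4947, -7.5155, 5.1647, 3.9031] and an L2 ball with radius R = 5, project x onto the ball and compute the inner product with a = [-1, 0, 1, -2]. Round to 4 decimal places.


Step 1: Compute ||x|| (intermediates to 6 decimals).
||x|| = sqrt(3.4947^2 + (-7.5155)^2 + 5.1647^2 + 3.9031^2) = 10.516843
Step 2: Project.
Since ||x|| > R, scale = R/||x|| = 5/10.516843 = 0.475428, proj(x) = scale * x
proj(x) = [1.661478, -3.573079, 2.455443, 1.855643]
Step 3: Dot product.
a^T * proj(x) = -1*1.661478 + 0*(-3.573079) + 1*2.455443 - 2*1.855643 = -2.9173


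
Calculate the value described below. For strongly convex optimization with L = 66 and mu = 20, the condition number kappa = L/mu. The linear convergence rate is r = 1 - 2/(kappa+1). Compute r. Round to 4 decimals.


Step 1: Compute the condition number.
kappa = L/mu = 66/20 = 3.3
Step 2: Compute the convergence rate.
r = 1 - 2/(kappa + 1) = 1 - 2*mu/(L + mu) = (L - mu)/(L + mu) = 46/86 = 0.5349


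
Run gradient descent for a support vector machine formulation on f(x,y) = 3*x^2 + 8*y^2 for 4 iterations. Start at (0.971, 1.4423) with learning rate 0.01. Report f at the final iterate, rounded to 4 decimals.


Gradient descent on f(x,y) = 3*x^2 + 8*y^2.
Starting point: (0.971, 1.4423), alpha = 0.01
Step 1: grad_x = 2*3*0.971 = 5.826, grad_y = 2*8*1.4423 = 23.0768
  x_1 = 0.971 - 0.01*5.826 = 0.9127
  y_1 = 1.4423 - 0.01*23.0768 = 1.2115
Step 2: grad_x = 2*3*0.9127 = 5.4764, grad_y = 2*8*1.2115 = 19.3845
  x_2 = 0.9127 - 0.01*5.4764 = 0.858
  y_2 = 1.2115 - 0.01*19.3845 = 1.0177
Step 3: grad_x = 2*3*0.858 = 5.1479, grad_y = 2*8*1.0177 = 16.283
  x_3 = 0.858 - 0.01*5.1479 = 0.8065
  y_3 = 1.0177 - 0.01*16.283 = 0.8549
Step 4: grad_x = 2*3*0.8065 = 4.839, grad_y = 2*8*0.8549 = 13.6777
  x_4 = 0.8065 - 0.01*4.839 = 0.7581
  y_4 = 0.8549 - 0.01*13.6777 = 0.7181
f(0.7581, 0.7181) = 3*0.7581^2 + 8*0.7181^2 = 5.8493


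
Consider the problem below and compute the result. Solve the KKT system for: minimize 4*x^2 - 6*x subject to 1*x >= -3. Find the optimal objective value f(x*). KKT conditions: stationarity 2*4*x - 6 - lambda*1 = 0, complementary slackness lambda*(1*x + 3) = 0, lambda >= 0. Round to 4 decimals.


Step 1: Try lambda = 0 (constraint inactive).
Stationarity: 2*4*x - 6 = 0
x* = 6/(2*4) = 0.75
Check constraint: 1*0.75 = 0.75 >= -3 -- satisfied.
Step 2: Compute optimal value.
f(x*) = 4*0.75^2 - 6*0.75 = -2.25


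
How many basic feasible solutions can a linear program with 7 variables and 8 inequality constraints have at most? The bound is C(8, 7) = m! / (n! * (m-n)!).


Each vertex corresponds to some choice of n active constraints out of m, so the number of vertices is at most C(m, n) = m! / (n!(m-n)!).
m = 8, n = 7
Numerator: 8 * 7 * 6 * 5 * 4 * 3 * 2
Denominator: 7! = 5040
C(8, 7) = 8


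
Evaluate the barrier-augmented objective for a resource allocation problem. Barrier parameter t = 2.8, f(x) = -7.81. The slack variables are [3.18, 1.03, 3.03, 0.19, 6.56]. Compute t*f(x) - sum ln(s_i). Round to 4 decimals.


Step 1: Compute log-barrier.
ln values: [1.1569, 0.0296, 1.1086, -1.6607, 1.881]
phi = -(1.1569 + 0.0296 + 1.1086 - 1.6607 + 1.881) = -2.5153
Step 2: Compute augmented objective.
t*f(x) = 2.8*-7.81 = -21.868
Total = -21.868 - 2.5153 = -24.3833


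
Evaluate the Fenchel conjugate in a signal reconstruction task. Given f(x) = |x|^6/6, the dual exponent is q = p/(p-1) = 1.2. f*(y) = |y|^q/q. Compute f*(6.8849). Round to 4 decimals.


The conjugate exponent q satisfies 1/p + 1/q = 1.
p = 6, so q = 6/(6 - 1) = 1.2
|y|^q = 6.8849^1.2 = 10.1269
f*(6.8849) = 10.1269 / 1.2 = 8.4391


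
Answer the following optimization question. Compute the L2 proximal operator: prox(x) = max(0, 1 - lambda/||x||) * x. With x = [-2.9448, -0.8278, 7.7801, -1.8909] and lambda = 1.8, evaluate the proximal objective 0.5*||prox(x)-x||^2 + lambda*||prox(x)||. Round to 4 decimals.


Step 1: Compute ||x||.
||x|| = 8.571
Step 2: Compute scaling factor.
scale = max(0, 1 - 1.8/8.571) = 0.79
Step 3: prox(x) = [-2.3264, -0.654, 6.1462, -1.4938]
||prox(x)|| = 6.771
Step 4: Proximal objective.
0.5*||prox-x||^2 = 1.62
lambda*||prox|| = 12.1878
Total = 13.8079


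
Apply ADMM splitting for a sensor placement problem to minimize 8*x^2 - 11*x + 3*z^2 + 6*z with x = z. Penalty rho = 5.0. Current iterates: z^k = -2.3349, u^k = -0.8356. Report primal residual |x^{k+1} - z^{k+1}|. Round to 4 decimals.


ADMM iteration with rho = 5.0, z^k = -2.3349, u^k = -0.8356
Step 1: x-update.
Minimize 8*x^2 - 11*x + (5.0/2)*(x + 2.3349 - 0.8356)^2
FOC: (2*8 + 5.0)*x = 11 + 5.0*(-2.3349 + 0.8356)
x^{k+1} = 0.1668
Step 2: z-update.
Minimize 3*z^2 + 6*z + (5.0/2)*(0.1668 - z - 0.8356)^2
FOC: (2*3 + 5.0)*z = -6 + 5.0*(0.1668 - 0.8356)
z^{k+1} = -0.8494
Step 3: u-update.
u^{k+1} = -0.8356 + 0.1668 + 0.8494 = 0.1807
Step 4: Primal residual = |0.1668 + 0.8494| = 1.0163


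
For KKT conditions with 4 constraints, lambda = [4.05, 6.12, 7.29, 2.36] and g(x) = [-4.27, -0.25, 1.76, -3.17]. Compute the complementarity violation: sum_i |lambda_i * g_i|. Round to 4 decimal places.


KKT complementary slackness check:
lambda_1 * g_1 = 4.05 * -4.27 = -17.2935
lambda_2 * g_2 = 6.12 * -0.25 = -1.53
lambda_3 * g_3 = 7.29 * 1.76 = 12.8304
lambda_4 * g_4 = 2.36 * -3.17 = -7.4812
Total violation = 17.2935 + 1.53 + 12.8304 + 7.4812 = 39.1351


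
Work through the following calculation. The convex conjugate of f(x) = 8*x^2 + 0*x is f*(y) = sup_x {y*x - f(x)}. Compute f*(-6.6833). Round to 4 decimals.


f*(y) = sup_x {y*x - a*x^2 - b*x} = sup_x {(y-b)*x - a*x^2}
FOC: (y - b) - 2a*x = 0 => x* = (y - b)/(2a)
x* = (-6.6833 - 0)/(2*8) = -0.4177
f*(-6.6833) = (y-b)^2/(4a) = (-6.6833 - 0)^2/(4*8)
= 44.6665/32 = 1.3958


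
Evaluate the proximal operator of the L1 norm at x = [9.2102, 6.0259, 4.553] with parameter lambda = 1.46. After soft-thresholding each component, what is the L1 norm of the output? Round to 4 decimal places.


Soft-thresholding with lambda = 1.46:
prox(9.2102) = sign(9.2102)*max(|9.2102| - 1.46, 0) = 7.7502
prox(6.0259) = sign(6.0259)*max(|6.0259| - 1.46, 0) = 4.5659
prox(4.553) = sign(4.553)*max(|4.553| - 1.46, 0) = 3.093
prox(x) = [7.7502, 4.5659, 3.093]
||prox(x)||_1 = 7.7502 + 4.5659 + 3.093 = 15.4091


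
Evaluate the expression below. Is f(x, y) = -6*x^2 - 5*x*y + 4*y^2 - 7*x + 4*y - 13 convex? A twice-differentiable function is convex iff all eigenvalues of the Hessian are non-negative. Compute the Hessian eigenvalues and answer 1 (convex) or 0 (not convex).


The Hessian of f(x,y) = -6*x^2 - 5*x*y + 4*y^2 - 7*x + 4*y - 13 is:
H = [[-12, -5], [-5, 8]]
Trace = -12 + 8 = -4
Determinant = -12*8 - (-5)^2 = -121
Discriminant = (-4)^2 - 4*-121 = 500.0
Eigenvalues: lambda_1 = -13.1803, lambda_2 = 9.1803
The function is not convex.

0


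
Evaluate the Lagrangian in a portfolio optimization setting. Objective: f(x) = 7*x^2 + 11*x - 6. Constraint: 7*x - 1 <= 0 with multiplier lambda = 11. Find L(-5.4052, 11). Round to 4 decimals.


Step 1: Evaluate f(x).
f(-5.4052) = 7*(-5.4052)^2 + 11*(-5.4052) - 6 = 139.0561
Step 2: Evaluate g(x).
g(-5.4052) = 7*-5.4052 - 1 = -38.8364
Step 3: Compute Lagrangian.
L = 139.0561 + 11*-38.8364 = -288.1443


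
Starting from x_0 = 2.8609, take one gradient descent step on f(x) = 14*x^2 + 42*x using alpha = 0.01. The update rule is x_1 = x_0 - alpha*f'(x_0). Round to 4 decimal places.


We compute the gradient at x_0 and apply the update.
f'(x) = 28*x + 42
f'(2.8609) = 28*2.8609 + 42 = 122.1052
x_1 = 2.8609 - 0.01*122.1052 = 1.6398


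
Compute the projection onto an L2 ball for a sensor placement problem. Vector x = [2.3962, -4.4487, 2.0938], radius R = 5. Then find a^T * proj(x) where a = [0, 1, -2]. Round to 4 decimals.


Step 1: Compute ||x|| (intermediates to 6 decimals).
||x|| = sqrt(2.3962^2 + (-4.4487)^2 + 2.0938^2) = 5.469616
Step 2: Project.
Since ||x|| > R, scale = R/||x|| = 5/5.469616 = 0.914141, proj(x) = scale * x
proj(x) = [2.190465, -4.066739, 1.914028]
Step 3: Dot product.
a^T * proj(x) = 0*2.190465 + 1*(-4.066739) - 2*1.914028 = -7.8948


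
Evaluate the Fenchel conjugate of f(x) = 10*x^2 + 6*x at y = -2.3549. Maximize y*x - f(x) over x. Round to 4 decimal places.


f*(y) = sup_x {y*x - a*x^2 - b*x} = sup_x {(y-b)*x - a*x^2}
FOC: (y - b) - 2a*x = 0 => x* = (y - b)/(2a)
x* = (-2.3549 - 6)/(2*10) = -0.4177
f*(-2.3549) = (y-b)^2/(4a) = (-2.3549 - 6)^2/(4*10)
= 69.8044/40 = 1.7451


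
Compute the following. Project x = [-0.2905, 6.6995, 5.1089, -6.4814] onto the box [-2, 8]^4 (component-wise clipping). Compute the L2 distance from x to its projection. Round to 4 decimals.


Project each component onto [-2, 8].
clip(-0.2905) = -0.2905, clip(6.6995) = 6.6995, clip(5.1089) = 5.1089, clip(-6.4814) = -2.0
Projection = [-0.2905, 6.6995, 5.1089, -2.0]
Squared diffs: [0.0, 0.0, 0.0, 20.0829]
Distance = sqrt(20.0829) = 4.4814


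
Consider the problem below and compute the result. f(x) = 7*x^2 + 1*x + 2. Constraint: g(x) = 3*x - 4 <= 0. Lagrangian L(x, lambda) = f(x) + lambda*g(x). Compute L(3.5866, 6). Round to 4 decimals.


Step 1: Evaluate f(x).
f(3.5866) = 7*3.5866^2 + 1*3.5866 + 2 = 95.6325
Step 2: Evaluate g(x).
g(3.5866) = 3*3.5866 - 4 = 6.7598
Step 3: Compute Lagrangian.
L = 95.6325 + 6*6.7598 = 136.1913


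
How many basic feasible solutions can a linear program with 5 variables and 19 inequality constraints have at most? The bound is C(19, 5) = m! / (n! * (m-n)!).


Each vertex corresponds to some choice of n active constraints out of m, so the number of vertices is at most C(m, n) = m! / (n!(m-n)!).
m = 19, n = 5
Numerator: 19 * 18 * 17 * 16 * 15
Denominator: 5! = 120
C(19, 5) = 11628


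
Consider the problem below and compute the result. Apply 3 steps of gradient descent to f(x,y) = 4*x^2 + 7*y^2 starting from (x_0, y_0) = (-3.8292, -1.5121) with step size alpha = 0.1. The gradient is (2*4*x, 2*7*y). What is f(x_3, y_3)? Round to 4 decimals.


Gradient descent on f(x,y) = 4*x^2 + 7*y^2.
Starting point: (-3.8292, -1.5121), alpha = 0.1
Step 1: grad_x = 2*4*-3.8292 = -30.6336, grad_y = 2*7*-1.5121 = -21.1694
  x_1 = -3.8292 - 0.1*-30.6336 = -0.7658
  y_1 = -1.5121 - 0.1*-21.1694 = 0.6048
Step 2: grad_x = 2*4*-0.7658 = -6.1267, grad_y = 2*7*0.6048 = 8.4678
  x_2 = -0.7658 - 0.1*-6.1267 = -0.1532
  y_2 = 0.6048 - 0.1*8.4678 = -0.2419
Step 3: grad_x = 2*4*-0.1532 = -1.2253, grad_y = 2*7*-0.2419 = -3.3871
  x_3 = -0.1532 - 0.1*-1.2253 = -0.0306
  y_3 = -0.2419 - 0.1*-3.3871 = 0.0968
f(-0.0306, 0.0968) = 4*(-0.0306)^2 + 7*0.0968^2 = 0.0693


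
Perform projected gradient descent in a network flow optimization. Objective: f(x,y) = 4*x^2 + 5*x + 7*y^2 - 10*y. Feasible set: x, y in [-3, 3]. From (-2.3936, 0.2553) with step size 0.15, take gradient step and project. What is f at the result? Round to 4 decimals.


Step 1: Compute gradient at (-2.3936, 0.2553).
grad_x = 2*4*-2.3936 + 5 = -14.1488
grad_y = 2*7*0.2553 - 10 = -6.4258
Step 2: Gradient step.
x_raw = -2.3936 - 0.15*-14.1488 = -0.2713
y_raw = 0.2553 - 0.15*-6.4258 = 1.2192
Step 3: Project onto [-3, 3].
x_proj = clip(-0.2713) = -0.2713
y_proj = clip(1.2192) = 1.2192
Step 4: Evaluate f.
f(-0.2713, 1.2192) = -2.8491


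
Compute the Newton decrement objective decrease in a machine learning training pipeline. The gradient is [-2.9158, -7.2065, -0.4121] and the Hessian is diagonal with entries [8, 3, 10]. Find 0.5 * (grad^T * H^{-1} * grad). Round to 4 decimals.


Step 1: H is diagonal, so H^(-1) * g = [-0.3645, -2.4022, -0.0412].
Step 2: g^T H^(-1) g = sum_i g_i^2 / H_ii
  = (-2.9158)^2/8 + (-7.2065)^2/3 + (-0.4121)^2/10
  = 1.0627 + 17.3112 + 0.017 = 18.3909
Step 3: Objective decrease = 0.5 * g^T H^(-1) g = 9.1955


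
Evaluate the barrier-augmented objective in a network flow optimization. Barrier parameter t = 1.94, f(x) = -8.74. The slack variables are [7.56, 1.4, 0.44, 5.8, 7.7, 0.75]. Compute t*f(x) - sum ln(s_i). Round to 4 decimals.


Step 1: Compute log-barrier.
ln values: [2.0229, 0.3365, -0.821, 1.7579, 2.0412, -0.2877]
phi = -(2.0229 + 0.3365 - 0.821 + 1.7579 + 2.0412 - 0.2877) = -5.0498
Step 2: Compute augmented objective.
t*f(x) = 1.94*-8.74 = -16.9556
Total = -16.9556 - 5.0498 = -22.0054


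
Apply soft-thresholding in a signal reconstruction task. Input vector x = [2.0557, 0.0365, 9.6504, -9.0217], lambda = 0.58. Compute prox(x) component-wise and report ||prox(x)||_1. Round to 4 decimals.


Soft-thresholding with lambda = 0.58:
prox(2.0557) = sign(2.0557)*max(|2.0557| - 0.58, 0) = 1.4757
prox(0.0365) = sign(0.0365)*max(|0.0365| - 0.58, 0) = 0.0
prox(9.6504) = sign(9.6504)*max(|9.6504| - 0.58, 0) = 9.0704
prox(-9.0217) = sign(-9.0217)*max(|-9.0217| - 0.58, 0) = -8.4417
prox(x) = [1.4757, 0.0, 9.0704, -8.4417]
||prox(x)||_1 = 1.4757 + 0.0 + 9.0704 + 8.4417 = 18.9878


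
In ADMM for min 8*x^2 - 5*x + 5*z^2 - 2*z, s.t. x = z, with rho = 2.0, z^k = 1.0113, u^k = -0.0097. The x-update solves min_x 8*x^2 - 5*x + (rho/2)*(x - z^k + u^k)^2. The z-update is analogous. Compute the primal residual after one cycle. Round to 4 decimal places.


ADMM iteration with rho = 2.0, z^k = 1.0113, u^k = -0.0097
Step 1: x-update.
Minimize 8*x^2 - 5*x + (2.0/2)*(x - 1.0113 - 0.0097)^2
FOC: (2*8 + 2.0)*x = 5 + 2.0*(1.0113 + 0.0097)
x^{k+1} = 0.3912
Step 2: z-update.
Minimize 5*z^2 - 2*z + (2.0/2)*(0.3912 - z - 0.0097)^2
FOC: (2*5 + 2.0)*z = 2 + 2.0*(0.3912 - 0.0097)
z^{k+1} = 0.2303
Step 3: u-update.
u^{k+1} = -0.0097 + 0.3912 - 0.2303 = 0.1513
Step 4: Primal residual = |0.3912 - 0.2303| = 0.161


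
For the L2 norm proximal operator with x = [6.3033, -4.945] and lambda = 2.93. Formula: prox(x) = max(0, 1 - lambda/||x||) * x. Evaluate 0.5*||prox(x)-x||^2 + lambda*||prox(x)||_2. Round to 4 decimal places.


Step 1: Compute ||x||.
||x|| = 8.0115
Step 2: Compute scaling factor.
scale = max(0, 1 - 2.93/8.0115) = 0.6343
Step 3: prox(x) = [3.998, -3.1365]
||prox(x)|| = 5.0815
Step 4: Proximal objective.
0.5*||prox-x||^2 = 4.2925
lambda*||prox|| = 14.8888
Total = 19.1813


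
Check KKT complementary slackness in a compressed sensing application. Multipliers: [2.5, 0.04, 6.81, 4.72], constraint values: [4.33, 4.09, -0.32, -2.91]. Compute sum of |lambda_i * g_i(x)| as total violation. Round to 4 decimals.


KKT complementary slackness check:
lambda_1 * g_1 = 2.5 * 4.33 = 10.825
lambda_2 * g_2 = 0.04 * 4.09 = 0.1636
lambda_3 * g_3 = 6.81 * -0.32 = -2.1792
lambda_4 * g_4 = 4.72 * -2.91 = -13.7352
Total violation = 10.825 + 0.1636 + 2.1792 + 13.7352 = 26.903


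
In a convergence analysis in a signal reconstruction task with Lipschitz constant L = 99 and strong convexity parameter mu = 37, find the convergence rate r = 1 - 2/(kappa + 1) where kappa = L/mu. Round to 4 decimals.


Step 1: Compute the condition number.
kappa = L/mu = 99/37 = 2.6757
Step 2: Compute the convergence rate.
r = 1 - 2/(kappa + 1) = 1 - 2*mu/(L + mu) = (L - mu)/(L + mu) = 62/136 = 0.4559


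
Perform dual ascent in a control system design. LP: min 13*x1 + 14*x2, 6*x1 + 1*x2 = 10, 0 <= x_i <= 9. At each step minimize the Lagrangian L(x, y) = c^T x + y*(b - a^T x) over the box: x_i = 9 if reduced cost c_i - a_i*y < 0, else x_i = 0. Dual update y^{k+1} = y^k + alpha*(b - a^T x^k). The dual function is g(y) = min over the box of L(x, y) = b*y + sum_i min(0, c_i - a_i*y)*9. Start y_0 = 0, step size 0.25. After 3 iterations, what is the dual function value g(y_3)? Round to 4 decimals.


Dual ascent for LP: min 13*x1 + 14*x2, 6*x1 + 1*x2 = 10, 0 <= x_i <= 9
Step 1: y^k = 0.0, reduced costs: (13.0, 14.0)
  x^k = (0.0, 0.0), subgradient = b - a^T x = 10.0
  y^{k+1} = 0.0 + 0.25*10.0 = 2.5
Step 2: y^k = 2.5, reduced costs: (-2.0, 11.5)
  x^k = (9.0, 0.0), subgradient = b - a^T x = -44.0
  y^{k+1} = 2.5 + 0.25*-44.0 = -8.5
Step 3: y^k = -8.5, reduced costs: (64.0, 22.5)
  x^k = (0.0, 0.0), subgradient = b - a^T x = 10.0
  y^{k+1} = -8.5 + 0.25*10.0 = -6.0
Dual objective at y_3 = -6.0: reduced costs (49.0, 20.0), box minimizer x = (0.0, 0.0)
g(y_3) = b*y + (c1 - a1*y)*x1 + (c2 - a2*y)*x2 = 10*(-6.0) + 49.0*0.0 + 20.0*0.0 = -60.0 + 0.0 + 0.0 = -60.0


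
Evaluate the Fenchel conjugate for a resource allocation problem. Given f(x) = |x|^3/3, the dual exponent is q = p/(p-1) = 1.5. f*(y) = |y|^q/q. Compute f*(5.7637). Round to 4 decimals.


The conjugate exponent q satisfies 1/p + 1/q = 1.
p = 3, so q = 3/(3 - 1) = 1.5
|y|^q = 5.7637^1.5 = 13.8373
f*(5.7637) = 13.8373 / 1.5 = 9.2249


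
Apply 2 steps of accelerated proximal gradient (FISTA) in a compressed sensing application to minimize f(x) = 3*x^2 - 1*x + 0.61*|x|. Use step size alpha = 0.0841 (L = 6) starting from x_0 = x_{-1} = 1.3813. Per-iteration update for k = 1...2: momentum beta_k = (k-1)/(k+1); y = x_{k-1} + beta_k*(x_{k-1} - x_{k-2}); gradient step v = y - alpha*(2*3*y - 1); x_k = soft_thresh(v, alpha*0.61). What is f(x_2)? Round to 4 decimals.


FISTA on f(x) = 3*x^2 - 1*x + 0.61*|x|
L = 6, alpha = 0.0841
Iteration 1: beta = 0.0, y = 1.3813 + 0.0*(1.3813 - 1.3813) = 1.3813
  grad(y) = 7.2878, v = y - alpha*grad = 0.7684
  prox(v) = soft_thresh(0.7684, 0.0513) = 0.7171
Iteration 2: beta = 0.3333, y = 0.7171 + 0.3333*(0.7171 - 1.3813) = 0.4957
  grad(y) = 1.9742, v = y - alpha*grad = 0.3297
  prox(v) = soft_thresh(0.3297, 0.0513) = 0.2784
f(x_2) = 3*0.2784^2 - 1*0.2784 + 0.61*|0.2784| = 0.1239


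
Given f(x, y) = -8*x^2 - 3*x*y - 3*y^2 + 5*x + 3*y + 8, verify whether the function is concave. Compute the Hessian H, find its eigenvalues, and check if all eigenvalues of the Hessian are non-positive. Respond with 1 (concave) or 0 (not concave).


The Hessian of f(x,y) = -8*x^2 - 3*x*y - 3*y^2 + 5*x + 3*y + 8 is:
H = [[-16, -3], [-3, -6]]
Trace = -16 - 6 = -22
Determinant = -16*-6 - (-3)^2 = 87
Discriminant = (-22)^2 - 4*87 = 136.0
Eigenvalues: lambda_1 = -16.831, lambda_2 = -5.169
The function is concave.

1


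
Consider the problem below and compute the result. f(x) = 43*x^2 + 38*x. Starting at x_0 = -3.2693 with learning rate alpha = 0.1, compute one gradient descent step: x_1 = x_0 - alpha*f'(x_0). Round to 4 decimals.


We compute the gradient at x_0 and apply the update.
f'(x) = 86*x + 38
f'(-3.2693) = 86*-3.2693 + 38 = -243.1598
x_1 = -3.2693 - 0.1*-243.1598 = 21.0467


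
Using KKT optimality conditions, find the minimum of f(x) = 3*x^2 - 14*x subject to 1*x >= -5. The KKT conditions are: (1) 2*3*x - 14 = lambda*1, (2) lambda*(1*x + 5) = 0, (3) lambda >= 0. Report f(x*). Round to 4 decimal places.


Step 1: Try lambda = 0 (constraint inactive).
Stationarity: 2*3*x - 14 = 0
x* = 14/(2*3) = 7/3 = 2.3333 (rounded; the exact value 7/3 is used below)
Check constraint: 1*2.3333 = 2.3333 >= -5 -- satisfied.
Step 2: Compute optimal value.
f(x*) = 3*(7/3)^2 - 14*(7/3) = -16.3333


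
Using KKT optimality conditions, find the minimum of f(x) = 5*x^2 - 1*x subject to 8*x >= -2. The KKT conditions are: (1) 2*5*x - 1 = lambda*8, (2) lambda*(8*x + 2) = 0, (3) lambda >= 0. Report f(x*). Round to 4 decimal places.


Step 1: Try lambda = 0 (constraint inactive).
Stationarity: 2*5*x - 1 = 0
x* = 1/(2*5) = 0.1
Check constraint: 8*0.1 = 0.8 >= -2 -- satisfied.
Step 2: Compute optimal value.
f(x*) = 5*0.1^2 - 1*0.1 = -0.05


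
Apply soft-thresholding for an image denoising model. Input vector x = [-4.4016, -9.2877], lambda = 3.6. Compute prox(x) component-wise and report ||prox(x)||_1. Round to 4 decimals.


Soft-thresholding with lambda = 3.6:
prox(-4.4016) = sign(-4.4016)*max(|-4.4016| - 3.6, 0) = -0.8016
prox(-9.2877) = sign(-9.2877)*max(|-9.2877| - 3.6, 0) = -5.6877
prox(x) = [-0.8016, -5.6877]
||prox(x)||_1 = 0.8016 + 5.6877 = 6.4893


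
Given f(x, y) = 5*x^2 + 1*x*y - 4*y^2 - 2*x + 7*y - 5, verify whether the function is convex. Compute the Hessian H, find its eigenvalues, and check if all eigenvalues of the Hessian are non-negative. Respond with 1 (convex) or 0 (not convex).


The Hessian of f(x,y) = 5*x^2 + 1*x*y - 4*y^2 - 2*x + 7*y - 5 is:
H = [[10, 1], [1, -8]]
Trace = 10 - 8 = 2
Determinant = 10*-8 - (1)^2 = -81
Discriminant = (2)^2 - 4*-81 = 328.0
Eigenvalues: lambda_1 = -8.0554, lambda_2 = 10.0554
The function is not convex.

0


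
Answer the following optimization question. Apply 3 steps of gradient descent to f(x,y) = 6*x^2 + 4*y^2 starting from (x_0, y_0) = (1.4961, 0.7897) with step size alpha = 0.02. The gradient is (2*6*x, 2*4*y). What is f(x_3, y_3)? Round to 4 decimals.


Gradient descent on f(x,y) = 6*x^2 + 4*y^2.
Starting point: (1.4961, 0.7897), alpha = 0.02
Step 1: grad_x = 2*6*1.4961 = 17.9532, grad_y = 2*4*0.7897 = 6.3176
  x_1 = 1.4961 - 0.02*17.9532 = 1.137
  y_1 = 0.7897 - 0.02*6.3176 = 0.6633
Step 2: grad_x = 2*6*1.137 = 13.6444, grad_y = 2*4*0.6633 = 5.3068
  x_2 = 1.137 - 0.02*13.6444 = 0.8641
  y_2 = 0.6633 - 0.02*5.3068 = 0.5572
Step 3: grad_x = 2*6*0.8641 = 10.3698, grad_y = 2*4*0.5572 = 4.4577
  x_3 = 0.8641 - 0.02*10.3698 = 0.6568
  y_3 = 0.5572 - 0.02*4.4577 = 0.4681
f(0.6568, 0.4681) = 6*0.6568^2 + 4*0.4681^2 = 3.4643


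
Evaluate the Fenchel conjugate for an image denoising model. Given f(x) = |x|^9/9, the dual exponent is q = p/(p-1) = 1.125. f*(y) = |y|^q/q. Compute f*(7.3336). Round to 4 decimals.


The conjugate exponent q satisfies 1/p + 1/q = 1.
p = 9, so q = 9/(9 - 1) = 1.125
|y|^q = 7.3336^1.125 = 9.4077
f*(7.3336) = 9.4077 / 1.125 = 8.3624


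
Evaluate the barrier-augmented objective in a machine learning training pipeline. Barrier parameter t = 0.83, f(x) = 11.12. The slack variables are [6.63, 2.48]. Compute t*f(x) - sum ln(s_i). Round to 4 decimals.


Step 1: Compute log-barrier.
ln values: [1.8916, 0.9083]
phi = -(1.8916 + 0.9083) = -2.7999
Step 2: Compute augmented objective.
t*f(x) = 0.83*11.12 = 9.2296
Total = 9.2296 - 2.7999 = 6.4297


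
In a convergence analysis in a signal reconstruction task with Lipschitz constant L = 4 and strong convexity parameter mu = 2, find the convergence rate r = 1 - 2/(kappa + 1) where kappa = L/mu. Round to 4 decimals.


Step 1: Compute the condition number.
kappa = L/mu = 4/2 = 2.0
Step 2: Compute the convergence rate.
r = 1 - 2/(kappa + 1) = 1 - 2*mu/(L + mu) = (L - mu)/(L + mu) = 2/6 = 0.3333


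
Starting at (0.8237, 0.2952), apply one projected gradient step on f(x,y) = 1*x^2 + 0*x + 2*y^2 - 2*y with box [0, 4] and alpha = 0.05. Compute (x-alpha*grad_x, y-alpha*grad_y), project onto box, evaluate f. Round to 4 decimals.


Step 1: Compute gradient at (0.8237, 0.2952).
grad_x = 2*1*0.8237 + 0 = 1.6474
grad_y = 2*2*0.2952 - 2 = -0.8192
Step 2: Gradient step.
x_raw = 0.8237 - 0.05*1.6474 = 0.7413
y_raw = 0.2952 - 0.05*-0.8192 = 0.3362
Step 3: Project onto [0, 4].
x_proj = clip(0.7413) = 0.7413
y_proj = clip(0.3362) = 0.3362
Step 4: Evaluate f.
f(0.7413, 0.3362) = 0.1033


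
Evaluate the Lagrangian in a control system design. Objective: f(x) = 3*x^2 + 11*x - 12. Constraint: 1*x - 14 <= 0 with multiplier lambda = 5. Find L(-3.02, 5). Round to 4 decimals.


Step 1: Evaluate f(x).
f(-3.02) = 3*(-3.02)^2 + 11*(-3.02) - 12 = -17.8588
Step 2: Evaluate g(x).
g(-3.02) = 1*-3.02 - 14 = -17.02
Step 3: Compute Lagrangian.
L = -17.8588 + 5*-17.02 = -102.9588


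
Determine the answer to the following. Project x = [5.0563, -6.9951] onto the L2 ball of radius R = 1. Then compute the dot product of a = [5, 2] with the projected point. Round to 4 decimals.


Step 1: Compute ||x|| (intermediates to 6 decimals).
||x|| = sqrt(5.0563^2 + (-6.9951)^2) = 8.631199
Step 2: Project.
Since ||x|| > R, scale = R/||x|| = 1/8.631199 = 0.115859, proj(x) = scale * x
proj(x) = [0.585818, -0.810445]
Step 3: Dot product.
a^T * proj(x) = 5*0.585818 + 2*(-0.810445) = 1.3082


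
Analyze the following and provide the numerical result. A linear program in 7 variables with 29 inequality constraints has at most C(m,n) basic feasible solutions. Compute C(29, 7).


Each vertex corresponds to some choice of n active constraints out of m, so the number of vertices is at most C(m, n) = m! / (n!(m-n)!).
m = 29, n = 7
Numerator: 29 * 28 * 27 * 26 * 25 * 24 * 23
Denominator: 7! = 5040
C(29, 7) = 1560780


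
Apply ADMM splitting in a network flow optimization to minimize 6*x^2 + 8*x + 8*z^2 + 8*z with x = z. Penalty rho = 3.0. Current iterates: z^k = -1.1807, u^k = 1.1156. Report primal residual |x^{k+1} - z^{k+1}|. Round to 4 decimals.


ADMM iteration with rho = 3.0, z^k = -1.1807, u^k = 1.1156
Step 1: x-update.
Minimize 6*x^2 + 8*x + (3.0/2)*(x + 1.1807 + 1.1156)^2
FOC: (2*6 + 3.0)*x = -8 + 3.0*(-1.1807 - 1.1156)
x^{k+1} = -0.9926
Step 2: z-update.
Minimize 8*z^2 + 8*z + (3.0/2)*(-0.9926 - z + 1.1156)^2
FOC: (2*8 + 3.0)*z = -8 + 3.0*(-0.9926 + 1.1156)
z^{k+1} = -0.4016
Step 3: u-update.
u^{k+1} = 1.1156 - 0.9926 + 0.4016 = 0.5246
Step 4: Primal residual = |-0.9926 + 0.4016| = 0.591


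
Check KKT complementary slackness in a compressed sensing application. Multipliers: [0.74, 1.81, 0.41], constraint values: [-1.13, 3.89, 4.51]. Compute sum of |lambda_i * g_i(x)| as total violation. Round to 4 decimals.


KKT complementary slackness check:
lambda_1 * g_1 = 0.74 * -1.13 = -0.8362
lambda_2 * g_2 = 1.81 * 3.89 = 7.0409
lambda_3 * g_3 = 0.41 * 4.51 = 1.8491
Total violation = 0.8362 + 7.0409 + 1.8491 = 9.7262


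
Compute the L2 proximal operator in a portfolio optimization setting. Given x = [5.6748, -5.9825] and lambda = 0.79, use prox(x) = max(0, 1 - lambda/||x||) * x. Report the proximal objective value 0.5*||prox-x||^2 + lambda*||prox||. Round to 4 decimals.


Step 1: Compute ||x||.
||x|| = 8.2458
Step 2: Compute scaling factor.
scale = max(0, 1 - 0.79/8.2458) = 0.9042
Step 3: prox(x) = [5.1311, -5.4093]
||prox(x)|| = 7.4558
Step 4: Proximal objective.
0.5*||prox-x||^2 = 0.3121
lambda*||prox|| = 5.8901
Total = 6.2022


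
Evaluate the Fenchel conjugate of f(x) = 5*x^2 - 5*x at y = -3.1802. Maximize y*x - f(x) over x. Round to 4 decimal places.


f*(y) = sup_x {y*x - a*x^2 - b*x} = sup_x {(y-b)*x - a*x^2}
FOC: (y - b) - 2a*x = 0 => x* = (y - b)/(2a)
x* = (-3.1802 + 5)/(2*5) = 0.182
f*(-3.1802) = (y-b)^2/(4a) = (-3.1802 + 5)^2/(4*5)
= 3.3117/20 = 0.1656


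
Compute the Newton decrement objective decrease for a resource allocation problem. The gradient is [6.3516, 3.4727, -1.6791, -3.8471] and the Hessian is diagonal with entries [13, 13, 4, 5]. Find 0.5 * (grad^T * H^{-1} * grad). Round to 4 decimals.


Step 1: H is diagonal, so H^(-1) * g = [0.4886, 0.2671, -0.4198, -0.7694].
Step 2: g^T H^(-1) g = sum_i g_i^2 / H_ii
  = (6.3516)^2/13 + (3.4727)^2/13 + (-1.6791)^2/4 + (-3.8471)^2/5
  = 3.1033 + 0.9277 + 0.7048 + 2.96 = 7.6958
Step 3: Objective decrease = 0.5 * g^T H^(-1) g = 3.8479


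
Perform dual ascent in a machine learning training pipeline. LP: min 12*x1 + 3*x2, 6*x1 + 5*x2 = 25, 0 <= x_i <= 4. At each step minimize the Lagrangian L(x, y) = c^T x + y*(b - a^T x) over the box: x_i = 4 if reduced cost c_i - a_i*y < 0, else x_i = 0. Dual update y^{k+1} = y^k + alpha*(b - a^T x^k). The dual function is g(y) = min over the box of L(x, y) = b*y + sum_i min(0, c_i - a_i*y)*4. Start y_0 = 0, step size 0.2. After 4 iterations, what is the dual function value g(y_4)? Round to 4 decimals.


Dual ascent for LP: min 12*x1 + 3*x2, 6*x1 + 5*x2 = 25, 0 <= x_i <= 4
Step 1: y^k = 0.0, reduced costs: (12.0, 3.0)
  x^k = (0.0, 0.0), subgradient = b - a^T x = 25.0
  y^{k+1} = 0.0 + 0.2*25.0 = 5.0
Step 2: y^k = 5.0, reduced costs: (-18.0, -22.0)
  x^k = (4.0, 4.0), subgradient = b - a^T x = -19.0
  y^{k+1} = 5.0 + 0.2*-19.0 = 1.2
Step 3: y^k = 1.2, reduced costs: (4.8, -3.0)
  x^k = (0.0, 4.0), subgradient = b - a^T x = 5.0
  y^{k+1} = 1.2 + 0.2*5.0 = 2.2
Step 4: y^k = 2.2, reduced costs: (-1.2, -8.0)
  x^k = (4.0, 4.0), subgradient = b - a^T x = -19.0
  y^{k+1} = 2.2 + 0.2*-19.0 = -1.6
Dual objective at y_4 = -1.6: reduced costs (21.6, 11.0), box minimizer x = (0.0, 0.0)
g(y_4) = b*y + (c1 - a1*y)*x1 + (c2 - a2*y)*x2 = 25*(-1.6) + 21.6*0.0 + 11.0*0.0 = -40.0 + 0.0 + 0.0 = -40.0


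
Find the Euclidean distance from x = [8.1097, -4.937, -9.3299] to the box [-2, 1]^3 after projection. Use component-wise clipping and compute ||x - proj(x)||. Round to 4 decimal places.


Project each component onto [-2, 1].
clip(8.1097) = 1.0, clip(-4.937) = -2.0, clip(-9.3299) = -2.0
Projection = [1.0, -2.0, -2.0]
Squared diffs: [50.5478, 8.626, 53.7274]
Distance = sqrt(112.9012) = 10.6255


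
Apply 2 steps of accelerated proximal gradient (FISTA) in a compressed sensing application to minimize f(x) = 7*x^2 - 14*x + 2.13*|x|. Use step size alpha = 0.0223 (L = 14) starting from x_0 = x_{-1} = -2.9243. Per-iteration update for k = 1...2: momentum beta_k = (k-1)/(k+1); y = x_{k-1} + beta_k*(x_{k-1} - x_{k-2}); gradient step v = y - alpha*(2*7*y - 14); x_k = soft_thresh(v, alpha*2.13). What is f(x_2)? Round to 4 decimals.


FISTA on f(x) = 7*x^2 - 14*x + 2.13*|x|
L = 14, alpha = 0.0223
Iteration 1: beta = 0.0, y = -2.9243 + 0.0*(-2.9243 + 2.9243) = -2.9243
  grad(y) = -54.9402, v = y - alpha*grad = -1.6991
  prox(v) = soft_thresh(-1.6991, 0.0475) = -1.6516
Iteration 2: beta = 0.3333, y = -1.6516 + 0.3333*(-1.6516 + 2.9243) = -1.2274
  grad(y) = -31.1838, v = y - alpha*grad = -0.532
  prox(v) = soft_thresh(-0.532, 0.0475) = -0.4845
f(x_2) = 7*(-0.4845)^2 - 14*(-0.4845) + 2.13*|-0.4845| = 9.4585
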